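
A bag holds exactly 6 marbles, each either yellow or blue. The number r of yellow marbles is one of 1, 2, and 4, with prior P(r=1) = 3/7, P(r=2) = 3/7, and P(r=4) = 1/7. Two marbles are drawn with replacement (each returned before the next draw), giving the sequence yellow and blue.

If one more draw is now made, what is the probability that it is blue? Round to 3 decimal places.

Under each hypothesis, the probability of the observed sequence is: P(data | r = 1) = (1/6)(5/6) = 5/36; P(data | r = 2) = (2/6)(4/6) = 2/9; P(data | r = 4) = (4/6)(2/6) = 2/9.
Multiplying each by its prior: 3/7 · 5/36 = 5/84, 3/7 · 2/9 = 2/21, 1/7 · 2/9 = 2/63; these sum to 47/252.
Dividing through by the total gives posterior P(r = 1 | data) = 15/47, P(r = 2 | data) = 24/47, P(r = 4 | data) = 8/47.
Averaging over the posterior, P(blue next | data) = (5/6)(15/47) + (2/3)(24/47) + (1/3)(8/47) = 187/282.

0.663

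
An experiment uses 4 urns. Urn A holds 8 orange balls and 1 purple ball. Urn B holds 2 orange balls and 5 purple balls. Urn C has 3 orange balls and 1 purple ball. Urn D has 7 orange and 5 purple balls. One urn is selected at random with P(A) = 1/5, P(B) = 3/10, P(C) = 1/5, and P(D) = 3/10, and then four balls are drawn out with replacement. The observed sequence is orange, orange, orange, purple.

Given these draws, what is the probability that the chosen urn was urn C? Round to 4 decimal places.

Compute the likelihood of the observed sequence for each case: P(data | urn A) = (8/9)(8/9)(8/9)(1/9) = 0.078037; P(data | urn B) = (2/7)(2/7)(2/7)(5/7) = 0.01666; P(data | urn C) = (3/4)(3/4)(3/4)(1/4) = 0.10547; P(data | urn D) = (7/12)(7/12)(7/12)(5/12) = 0.082706.
Weighting by the prior gives 1/5 · 0.078037 = 0.015607, 3/10 · 0.01666 = 0.0049979, 1/5 · 0.10547 = 0.021094, 3/10 · 0.082706 = 0.024812; these sum to 0.066511.
So P(urn C | data) = (0.021094) / (0.066511) = 0.31715.

0.3171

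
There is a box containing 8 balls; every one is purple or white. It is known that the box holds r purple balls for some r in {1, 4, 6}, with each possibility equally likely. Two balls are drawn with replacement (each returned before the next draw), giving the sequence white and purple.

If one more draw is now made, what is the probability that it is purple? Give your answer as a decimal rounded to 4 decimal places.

Under each hypothesis, the probability of the observed sequence is: P(data | r = 1) = (7/8)(1/8) = 7/64; P(data | r = 4) = (4/8)(4/8) = 1/4; P(data | r = 6) = (2/8)(6/8) = 3/16.
Multiplying each by its prior: 1/3 · 7/64 = 7/192, 1/3 · 1/4 = 1/12, 1/3 · 3/16 = 1/16; these sum to 35/192.
Dividing through by the total gives posterior P(r = 1 | data) = 1/5, P(r = 4 | data) = 16/35, P(r = 6 | data) = 12/35.
The predictive probability is P(purple next | data) = (1/8)(1/5) + (1/2)(16/35) + (3/4)(12/35) = 143/280.

0.5107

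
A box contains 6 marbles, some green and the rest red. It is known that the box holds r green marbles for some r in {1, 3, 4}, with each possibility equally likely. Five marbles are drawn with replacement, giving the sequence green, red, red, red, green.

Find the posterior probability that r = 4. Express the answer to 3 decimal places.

For each hypothesis, P(data | H) works out to: P(data | r = 1) = (1/6)(5/6)(5/6)(5/6)(1/6) = 0.016075; P(data | r = 3) = (3/6)(3/6)(3/6)(3/6)(3/6) = 0.03125; P(data | r = 4) = (4/6)(2/6)(2/6)(2/6)(4/6) = 0.016461.
Multiplying each by its prior: 1/3 · 0.016075 = 0.0053584, 1/3 · 0.03125 = 0.010417, 1/3 · 0.016461 = 0.005487; with total 0.021262.
So P(r = 4 | data) = (0.005487) / (0.021262) = 0.25806.

0.258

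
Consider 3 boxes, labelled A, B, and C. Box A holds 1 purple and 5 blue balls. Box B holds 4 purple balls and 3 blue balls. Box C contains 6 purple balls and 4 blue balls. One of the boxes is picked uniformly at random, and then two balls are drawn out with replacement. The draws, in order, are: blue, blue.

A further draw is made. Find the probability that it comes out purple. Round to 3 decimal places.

Under each hypothesis, the probability of the observed sequence is: P(data | box A) = (5/6)(5/6) = 0.69444; P(data | box B) = (3/7)(3/7) = 0.18367; P(data | box C) = (4/10)(4/10) = 0.16.
Weighting by the prior gives 1/3 · 0.69444 = 0.23148, 1/3 · 0.18367 = 0.061224, 1/3 · 0.16 = 0.053333; summing to 0.34604.
The posterior is then P(box A | data) = 0.66895, P(box B | data) = 0.17693, P(box C | data) = 0.15413.
Averaging over the posterior, P(purple next | data) = (1/6)(0.66895) + (4/7)(0.17693) + (3/5)(0.15413) = 0.30507.

0.305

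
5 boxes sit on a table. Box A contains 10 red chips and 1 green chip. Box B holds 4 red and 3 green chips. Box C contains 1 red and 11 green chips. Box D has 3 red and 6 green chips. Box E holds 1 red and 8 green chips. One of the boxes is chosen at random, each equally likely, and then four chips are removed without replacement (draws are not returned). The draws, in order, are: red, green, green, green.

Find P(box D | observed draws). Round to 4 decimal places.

0.3480

Under each hypothesis, the probability of the observed sequence is: P(data | box A) = (10/11)(1/10)(0/9) = 0; P(data | box B) = (4/7)(3/6)(2/5)(1/4) = 0.028571; P(data | box C) = (1/12)(11/11)(10/10)(9/9) = 0.083333; P(data | box D) = (3/9)(6/8)(5/7)(4/6) = 0.11905; P(data | box E) = (1/9)(8/8)(7/7)(6/6) = 0.11111.
Weighting by the prior gives 1/5 · 0 = 0, 1/5 · 0.028571 = 0.0057143, 1/5 · 0.083333 = 0.016667, 1/5 · 0.11905 = 0.02381, 1/5 · 0.11111 = 0.022222; these sum to 0.068413.
So P(box D | data) = (0.02381) / (0.068413) = 0.34803.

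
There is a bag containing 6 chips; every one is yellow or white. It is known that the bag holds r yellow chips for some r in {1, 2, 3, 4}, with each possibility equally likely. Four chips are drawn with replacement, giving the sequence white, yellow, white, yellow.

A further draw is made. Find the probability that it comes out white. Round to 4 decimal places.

0.5356

For each hypothesis, P(data | H) works out to: P(data | r = 1) = (5/6)(1/6)(5/6)(1/6) = 0.01929; P(data | r = 2) = (4/6)(2/6)(4/6)(2/6) = 0.049383; P(data | r = 3) = (3/6)(3/6)(3/6)(3/6) = 0.0625; P(data | r = 4) = (2/6)(4/6)(2/6)(4/6) = 0.049383.
The prior-weighted likelihoods are 1/4 · 0.01929 = 0.0048225, 1/4 · 0.049383 = 0.012346, 1/4 · 0.0625 = 0.015625, 1/4 · 0.049383 = 0.012346; with total 0.045139.
Normalising, the posterior is P(r = 1 | data) = 0.10684, P(r = 2 | data) = 0.2735, P(r = 3 | data) = 0.34615, P(r = 4 | data) = 0.2735.
The predictive probability is P(white next | data) = (5/6)(0.10684) + (2/3)(0.2735) + (1/2)(0.34615) + (1/3)(0.2735) = 0.53561.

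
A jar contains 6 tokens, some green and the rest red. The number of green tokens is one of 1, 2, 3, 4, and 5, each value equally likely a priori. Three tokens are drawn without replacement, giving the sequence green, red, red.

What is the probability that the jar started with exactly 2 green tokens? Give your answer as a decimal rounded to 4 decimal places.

For each hypothesis, P(data | H) works out to: P(data | r = 1) = (1/6)(5/5)(4/4) = 1/6; P(data | r = 2) = (2/6)(4/5)(3/4) = 1/5; P(data | r = 3) = (3/6)(3/5)(2/4) = 3/20; P(data | r = 4) = (4/6)(2/5)(1/4) = 1/15; P(data | r = 5) = (5/6)(1/5)(0/4) = 0.
Weighting by the prior gives 1/5 · 1/6 = 1/30, 1/5 · 1/5 = 1/25, 1/5 · 3/20 = 3/100, 1/5 · 1/15 = 1/75, 1/5 · 0 = 0; these sum to 7/60.
Hence P(r = 2 | data) = (1/25) / (7/60) = 12/35.

0.3429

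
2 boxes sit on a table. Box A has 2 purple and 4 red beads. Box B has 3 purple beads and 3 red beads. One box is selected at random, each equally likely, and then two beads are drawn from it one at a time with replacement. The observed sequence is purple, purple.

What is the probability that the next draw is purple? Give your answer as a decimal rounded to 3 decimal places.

0.449

Under each hypothesis, the probability of the observed sequence is: P(data | box A) = (2/6)(2/6) = 1/9; P(data | box B) = (3/6)(3/6) = 1/4.
The prior-weighted likelihoods are 1/2 · 1/9 = 1/18, 1/2 · 1/4 = 1/8; summing to 13/72.
Dividing through by the total gives posterior P(box A | data) = 4/13, P(box B | data) = 9/13.
So P(purple next | data) = Σ P(purple next | H) P(H | data) = (1/3)(4/13) + (1/2)(9/13) = 35/78.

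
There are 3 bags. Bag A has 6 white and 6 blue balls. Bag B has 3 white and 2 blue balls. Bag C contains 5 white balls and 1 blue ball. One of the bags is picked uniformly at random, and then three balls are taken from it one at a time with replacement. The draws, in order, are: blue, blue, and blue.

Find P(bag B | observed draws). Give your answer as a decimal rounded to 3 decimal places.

For each hypothesis, P(data | H) works out to: P(data | bag A) = (6/12)(6/12)(6/12) = 0.125; P(data | bag B) = (2/5)(2/5)(2/5) = 0.064; P(data | bag C) = (1/6)(1/6)(1/6) = 0.0046296.
Multiplying each by its prior: 1/3 · 0.125 = 0.041667, 1/3 · 0.064 = 0.021333, 1/3 · 0.0046296 = 0.0015432; these sum to 0.064543.
So P(bag B | data) = (0.021333) / (0.064543) = 0.33053.

0.331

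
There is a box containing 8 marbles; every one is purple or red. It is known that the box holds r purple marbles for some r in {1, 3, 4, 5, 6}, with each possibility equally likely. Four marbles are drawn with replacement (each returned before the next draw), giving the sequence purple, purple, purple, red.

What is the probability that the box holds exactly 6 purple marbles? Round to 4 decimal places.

Compute the likelihood of the observed sequence for each case: P(data | r = 1) = (1/8)(1/8)(1/8)(7/8) = 0.001709; P(data | r = 3) = (3/8)(3/8)(3/8)(5/8) = 0.032959; P(data | r = 4) = (4/8)(4/8)(4/8)(4/8) = 0.0625; P(data | r = 5) = (5/8)(5/8)(5/8)(3/8) = 0.091553; P(data | r = 6) = (6/8)(6/8)(6/8)(2/8) = 0.10547.
Weighting by the prior gives 1/5 · 0.001709 = 0.0003418, 1/5 · 0.032959 = 0.0065918, 1/5 · 0.0625 = 0.0125, 1/5 · 0.091553 = 0.018311, 1/5 · 0.10547 = 0.021094; summing to 0.058838.
By Bayes' rule, P(r = 6 | data) = (0.021094) / (0.058838) = 0.35851.

0.3585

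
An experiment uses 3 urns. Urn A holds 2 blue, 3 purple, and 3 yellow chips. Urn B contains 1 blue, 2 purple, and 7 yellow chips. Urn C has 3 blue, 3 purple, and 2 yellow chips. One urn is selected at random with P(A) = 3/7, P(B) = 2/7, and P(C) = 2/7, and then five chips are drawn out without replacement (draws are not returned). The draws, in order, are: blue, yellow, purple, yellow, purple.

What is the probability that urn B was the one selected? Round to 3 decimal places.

0.115

Compute the likelihood of the observed sequence for each case: P(data | urn A) = (2/8)(3/7)(3/6)(2/5)(2/4) = 0.010714; P(data | urn B) = (1/10)(7/9)(2/8)(6/7)(1/6) = 0.0027778; P(data | urn C) = (3/8)(2/7)(3/6)(1/5)(2/4) = 0.0053571.
Multiplying each by its prior: 3/7 · 0.010714 = 0.0045918, 2/7 · 0.0027778 = 0.00079365, 2/7 · 0.0053571 = 0.0015306; summing to 0.0069161.
Therefore the posterior P(urn B | data) = (0.00079365) / (0.0069161) = 0.11475.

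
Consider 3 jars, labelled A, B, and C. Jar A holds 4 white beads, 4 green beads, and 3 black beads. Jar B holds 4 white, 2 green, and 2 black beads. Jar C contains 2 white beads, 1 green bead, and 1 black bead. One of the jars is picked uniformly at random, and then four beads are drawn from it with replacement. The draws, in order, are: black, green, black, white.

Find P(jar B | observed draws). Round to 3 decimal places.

0.307

The likelihood of the observed sequence under each hypothesis: P(data | jar A) = (3/11)(4/11)(3/11)(4/11) = 0.0098354; P(data | jar B) = (2/8)(2/8)(2/8)(4/8) = 0.0078125; P(data | jar C) = (1/4)(1/4)(1/4)(2/4) = 0.0078125.
Multiplying each by its prior: 1/3 · 0.0098354 = 0.0032785, 1/3 · 0.0078125 = 0.0026042, 1/3 · 0.0078125 = 0.0026042; these sum to 0.0084868.
Therefore the posterior P(jar B | data) = (0.0026042) / (0.0084868) = 0.30685.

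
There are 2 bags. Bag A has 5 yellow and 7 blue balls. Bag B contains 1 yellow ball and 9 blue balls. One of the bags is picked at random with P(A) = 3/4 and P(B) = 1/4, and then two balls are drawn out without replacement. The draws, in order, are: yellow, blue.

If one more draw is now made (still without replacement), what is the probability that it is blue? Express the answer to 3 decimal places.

The likelihood of the observed sequence under each hypothesis: P(data | bag A) = (5/12)(7/11) = 35/132; P(data | bag B) = (1/10)(9/9) = 1/10.
The prior-weighted likelihoods are 3/4 · 35/132 = 35/176, 1/4 · 1/10 = 1/40; these sum to 197/880.
Normalising, the posterior is P(bag A | data) = 175/197, P(bag B | data) = 22/197.
So P(blue next | data) = Σ P(blue next | H) P(H | data) = (3/5)(175/197) + (1)(22/197) = 127/197.

0.645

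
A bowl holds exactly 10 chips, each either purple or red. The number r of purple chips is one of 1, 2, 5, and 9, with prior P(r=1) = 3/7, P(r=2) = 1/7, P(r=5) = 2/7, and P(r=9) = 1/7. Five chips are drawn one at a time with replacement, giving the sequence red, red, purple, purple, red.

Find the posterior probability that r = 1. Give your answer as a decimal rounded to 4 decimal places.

0.2070

For each hypothesis, P(data | H) works out to: P(data | r = 1) = (9/10)(9/10)(1/10)(1/10)(9/10) = 0.00729; P(data | r = 2) = (8/10)(8/10)(2/10)(2/10)(8/10) = 0.02048; P(data | r = 5) = (5/10)(5/10)(5/10)(5/10)(5/10) = 0.03125; P(data | r = 9) = (1/10)(1/10)(9/10)(9/10)(1/10) = 0.00081.
Multiplying each by its prior: 3/7 · 0.00729 = 0.0031243, 1/7 · 0.02048 = 0.0029257, 2/7 · 0.03125 = 0.0089286, 1/7 · 0.00081 = 0.00011571; with total 0.015094.
Therefore the posterior P(r = 1 | data) = (0.0031243) / (0.015094) = 0.20698.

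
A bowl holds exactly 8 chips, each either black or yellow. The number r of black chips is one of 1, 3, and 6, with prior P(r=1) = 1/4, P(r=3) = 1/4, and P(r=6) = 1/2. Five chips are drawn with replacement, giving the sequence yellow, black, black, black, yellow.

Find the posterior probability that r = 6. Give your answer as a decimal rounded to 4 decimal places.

0.7047

Under each hypothesis, the probability of the observed sequence is: P(data | r = 1) = (7/8)(1/8)(1/8)(1/8)(7/8) = 0.0014954; P(data | r = 3) = (5/8)(3/8)(3/8)(3/8)(5/8) = 0.020599; P(data | r = 6) = (2/8)(6/8)(6/8)(6/8)(2/8) = 0.026367.
Weighting by the prior gives 1/4 · 0.0014954 = 0.00037384, 1/4 · 0.020599 = 0.0051498, 1/2 · 0.026367 = 0.013184; summing to 0.018707.
By Bayes' rule, P(r = 6 | data) = (0.013184) / (0.018707) = 0.70473.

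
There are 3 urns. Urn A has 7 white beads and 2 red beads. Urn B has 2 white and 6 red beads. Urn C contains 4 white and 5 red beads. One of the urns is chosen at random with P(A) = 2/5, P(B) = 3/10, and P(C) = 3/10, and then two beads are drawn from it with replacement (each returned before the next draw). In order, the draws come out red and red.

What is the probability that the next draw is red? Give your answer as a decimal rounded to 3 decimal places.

0.649

The likelihood of the observed sequence under each hypothesis: P(data | urn A) = (2/9)(2/9) = 0.049383; P(data | urn B) = (6/8)(6/8) = 0.5625; P(data | urn C) = (5/9)(5/9) = 0.30864.
Weighting by the prior gives 2/5 · 0.049383 = 0.019753, 3/10 · 0.5625 = 0.16875, 3/10 · 0.30864 = 0.092593; summing to 0.2811.
Dividing through by the total gives posterior P(urn A | data) = 0.070272, P(urn B | data) = 0.60033, P(urn C | data) = 0.3294.
Averaging over the posterior, P(red next | data) = (2/9)(0.070272) + (3/4)(0.60033) + (5/9)(0.3294) = 0.64886.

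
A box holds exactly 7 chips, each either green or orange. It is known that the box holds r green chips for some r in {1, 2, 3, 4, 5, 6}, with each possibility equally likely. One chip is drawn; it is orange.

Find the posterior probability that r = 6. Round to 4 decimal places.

0.0476

The likelihood of this draw under each hypothesis: P(data | r = 1) = (6/7) = 6/7; P(data | r = 2) = (5/7) = 5/7; P(data | r = 3) = (4/7) = 4/7; P(data | r = 4) = (3/7) = 3/7; P(data | r = 5) = (2/7) = 2/7; P(data | r = 6) = (1/7) = 1/7.
The prior-weighted likelihoods are 1/6 · 6/7 = 1/7, 1/6 · 5/7 = 5/42, 1/6 · 4/7 = 2/21, 1/6 · 3/7 = 1/14, 1/6 · 2/7 = 1/21, 1/6 · 1/7 = 1/42; with total 1/2.
So P(r = 6 | data) = (1/42) / (1/2) = 1/21.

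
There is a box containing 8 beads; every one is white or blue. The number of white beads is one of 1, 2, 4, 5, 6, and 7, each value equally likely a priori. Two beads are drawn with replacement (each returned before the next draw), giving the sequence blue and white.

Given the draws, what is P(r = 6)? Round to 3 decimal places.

0.174

Compute the likelihood of the observed sequence for each case: P(data | r = 1) = (7/8)(1/8) = 7/64; P(data | r = 2) = (6/8)(2/8) = 3/16; P(data | r = 4) = (4/8)(4/8) = 1/4; P(data | r = 5) = (3/8)(5/8) = 15/64; P(data | r = 6) = (2/8)(6/8) = 3/16; P(data | r = 7) = (1/8)(7/8) = 7/64.
Weighting by the prior gives 1/6 · 7/64 = 7/384, 1/6 · 3/16 = 1/32, 1/6 · 1/4 = 1/24, 1/6 · 15/64 = 5/128, 1/6 · 3/16 = 1/32, 1/6 · 7/64 = 7/384; these sum to 23/128.
By Bayes' rule, P(r = 6 | data) = (1/32) / (23/128) = 4/23.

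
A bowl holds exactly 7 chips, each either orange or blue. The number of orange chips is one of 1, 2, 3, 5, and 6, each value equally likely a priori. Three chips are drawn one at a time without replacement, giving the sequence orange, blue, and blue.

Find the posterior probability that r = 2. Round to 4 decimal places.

0.3448

Under each hypothesis, the probability of the observed sequence is: P(data | r = 1) = (1/7)(6/6)(5/5) = 1/7; P(data | r = 2) = (2/7)(5/6)(4/5) = 4/21; P(data | r = 3) = (3/7)(4/6)(3/5) = 6/35; P(data | r = 5) = (5/7)(2/6)(1/5) = 1/21; P(data | r = 6) = (6/7)(1/6)(0/5) = 0.
The prior-weighted likelihoods are 1/5 · 1/7 = 1/35, 1/5 · 4/21 = 4/105, 1/5 · 6/35 = 6/175, 1/5 · 1/21 = 1/105, 1/5 · 0 = 0; these sum to 58/525.
Hence P(r = 2 | data) = (4/105) / (58/525) = 10/29.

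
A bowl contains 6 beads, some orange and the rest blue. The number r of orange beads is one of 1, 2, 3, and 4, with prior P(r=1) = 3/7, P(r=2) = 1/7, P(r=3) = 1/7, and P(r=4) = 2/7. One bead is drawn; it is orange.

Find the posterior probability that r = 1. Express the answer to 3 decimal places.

0.188

For each hypothesis, P(data | H) works out to: P(data | r = 1) = (1/6) = 1/6; P(data | r = 2) = (2/6) = 1/3; P(data | r = 3) = (3/6) = 1/2; P(data | r = 4) = (4/6) = 2/3.
The prior-weighted likelihoods are 3/7 · 1/6 = 1/14, 1/7 · 1/3 = 1/21, 1/7 · 1/2 = 1/14, 2/7 · 2/3 = 4/21; these sum to 8/21.
So P(r = 1 | data) = (1/14) / (8/21) = 3/16.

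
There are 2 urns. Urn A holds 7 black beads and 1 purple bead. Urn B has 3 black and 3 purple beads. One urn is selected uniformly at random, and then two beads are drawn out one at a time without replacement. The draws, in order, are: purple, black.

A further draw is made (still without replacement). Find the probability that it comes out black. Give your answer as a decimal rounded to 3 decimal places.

0.647

Under each hypothesis, the probability of the observed sequence is: P(data | urn A) = (1/8)(7/7) = 1/8; P(data | urn B) = (3/6)(3/5) = 3/10.
Weighting by the prior gives 1/2 · 1/8 = 1/16, 1/2 · 3/10 = 3/20; summing to 17/80.
Normalising, the posterior is P(urn A | data) = 5/17, P(urn B | data) = 12/17.
So P(black next | data) = Σ P(black next | H) P(H | data) = (1)(5/17) + (1/2)(12/17) = 11/17.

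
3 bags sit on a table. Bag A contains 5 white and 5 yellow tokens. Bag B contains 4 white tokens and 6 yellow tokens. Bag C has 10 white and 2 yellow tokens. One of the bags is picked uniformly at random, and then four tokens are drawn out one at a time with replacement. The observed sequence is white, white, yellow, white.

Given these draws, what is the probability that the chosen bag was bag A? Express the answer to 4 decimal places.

For each hypothesis, P(data | H) works out to: P(data | bag A) = (5/10)(5/10)(5/10)(5/10) = 0.0625; P(data | bag B) = (4/10)(4/10)(6/10)(4/10) = 0.0384; P(data | bag C) = (10/12)(10/12)(2/12)(10/12) = 0.096451.
Weighting by the prior gives 1/3 · 0.0625 = 0.020833, 1/3 · 0.0384 = 0.0128, 1/3 · 0.096451 = 0.03215; with total 0.065784.
So P(bag A | data) = (0.020833) / (0.065784) = 0.3167.

0.3167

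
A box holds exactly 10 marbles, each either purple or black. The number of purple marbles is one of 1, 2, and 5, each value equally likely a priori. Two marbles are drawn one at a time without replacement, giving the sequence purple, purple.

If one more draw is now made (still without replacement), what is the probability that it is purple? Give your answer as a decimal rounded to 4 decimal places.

Compute the likelihood of the observed sequence for each case: P(data | r = 1) = (1/10)(0/9) = 0; P(data | r = 2) = (2/10)(1/9) = 1/45; P(data | r = 5) = (5/10)(4/9) = 2/9.
The prior-weighted likelihoods are 1/3 · 0 = 0, 1/3 · 1/45 = 1/135, 1/3 · 2/9 = 2/27; with total 11/135.
Dividing through by the total gives posterior P(r = 1 | data) = 0, P(r = 2 | data) = 1/11, P(r = 5 | data) = 10/11.
So P(purple next | data) = Σ P(purple next | H) P(H | data) = (0)(1/11) + (3/8)(10/11) = 15/44.

0.3409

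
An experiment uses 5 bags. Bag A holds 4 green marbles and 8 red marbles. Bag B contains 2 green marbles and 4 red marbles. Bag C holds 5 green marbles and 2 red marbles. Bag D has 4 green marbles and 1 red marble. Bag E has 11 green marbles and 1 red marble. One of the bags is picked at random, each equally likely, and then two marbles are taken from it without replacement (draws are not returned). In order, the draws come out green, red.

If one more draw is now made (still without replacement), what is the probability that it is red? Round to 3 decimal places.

0.405

Under each hypothesis, the probability of the observed sequence is: P(data | bag A) = (4/12)(8/11) = 0.24242; P(data | bag B) = (2/6)(4/5) = 0.26667; P(data | bag C) = (5/7)(2/6) = 0.2381; P(data | bag D) = (4/5)(1/4) = 0.2; P(data | bag E) = (11/12)(1/11) = 0.083333.
Multiplying each by its prior: 1/5 · 0.24242 = 0.048485, 1/5 · 0.26667 = 0.053333, 1/5 · 0.2381 = 0.047619, 1/5 · 0.2 = 0.04, 1/5 · 0.083333 = 0.016667; these sum to 0.2061.
Dividing through by the total gives posterior P(bag A | data) = 0.23524, P(bag B | data) = 0.25877, P(bag C | data) = 0.23104, P(bag D | data) = 0.19408, P(bag E | data) = 0.080865.
The predictive probability is P(red next | data) = (7/10)(0.23524) + (3/4)(0.25877) + (1/5)(0.23104) + (0)(0.19408) + (0)(0.080865) = 0.40496.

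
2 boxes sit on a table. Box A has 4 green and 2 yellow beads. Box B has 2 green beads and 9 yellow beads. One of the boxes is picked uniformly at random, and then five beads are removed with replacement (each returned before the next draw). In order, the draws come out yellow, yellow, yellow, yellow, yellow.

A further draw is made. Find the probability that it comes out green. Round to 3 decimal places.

The likelihood of the observed sequence under each hypothesis: P(data | box A) = (2/6)(2/6)(2/6)(2/6)(2/6) = 0.0041152; P(data | box B) = (9/11)(9/11)(9/11)(9/11)(9/11) = 0.36665.
Multiplying each by its prior: 1/2 · 0.0041152 = 0.0020576, 1/2 · 0.36665 = 0.18332; summing to 0.18538.
Normalising, the posterior is P(box A | data) = 0.011099, P(box B | data) = 0.9889.
The predictive probability is P(green next | data) = (2/3)(0.011099) + (2/11)(0.9889) = 0.1872.

0.187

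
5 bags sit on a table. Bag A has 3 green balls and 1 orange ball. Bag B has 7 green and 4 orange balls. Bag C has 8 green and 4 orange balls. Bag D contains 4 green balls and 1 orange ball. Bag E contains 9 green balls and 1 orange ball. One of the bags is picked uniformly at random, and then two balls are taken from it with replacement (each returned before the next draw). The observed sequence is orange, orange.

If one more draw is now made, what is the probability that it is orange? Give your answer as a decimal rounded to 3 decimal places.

0.308

The likelihood of the observed sequence under each hypothesis: P(data | bag A) = (1/4)(1/4) = 0.0625; P(data | bag B) = (4/11)(4/11) = 0.13223; P(data | bag C) = (4/12)(4/12) = 0.11111; P(data | bag D) = (1/5)(1/5) = 0.04; P(data | bag E) = (1/10)(1/10) = 0.01.
Multiplying each by its prior: 1/5 · 0.0625 = 0.0125, 1/5 · 0.13223 = 0.026446, 1/5 · 0.11111 = 0.022222, 1/5 · 0.04 = 0.008, 1/5 · 0.01 = 0.002; with total 0.071169.
The posterior is then P(bag A | data) = 0.17564, P(bag B | data) = 0.3716, P(bag C | data) = 0.31225, P(bag D | data) = 0.11241, P(bag E | data) = 0.028102.
So P(orange next | data) = Σ P(orange next | H) P(H | data) = (1/4)(0.17564) + (4/11)(0.3716) + (1/3)(0.31225) + (1/5)(0.11241) + (1/10)(0.028102) = 0.30841.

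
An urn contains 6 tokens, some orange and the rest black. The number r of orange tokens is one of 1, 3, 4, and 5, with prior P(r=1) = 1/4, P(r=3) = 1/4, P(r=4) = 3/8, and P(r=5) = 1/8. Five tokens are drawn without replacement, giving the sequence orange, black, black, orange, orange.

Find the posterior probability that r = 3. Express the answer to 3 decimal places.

Compute the likelihood of the observed sequence for each case: P(data | r = 1) = (1/6)(5/5)(4/4)(0/3) = 0; P(data | r = 3) = (3/6)(3/5)(2/4)(2/3)(1/2) = 1/20; P(data | r = 4) = (4/6)(2/5)(1/4)(3/3)(2/2) = 1/15; P(data | r = 5) = (5/6)(1/5)(0/4) = 0.
Weighting by the prior gives 1/4 · 0 = 0, 1/4 · 1/20 = 1/80, 3/8 · 1/15 = 1/40, 1/8 · 0 = 0; with total 3/80.
By Bayes' rule, P(r = 3 | data) = (1/80) / (3/80) = 1/3.

0.333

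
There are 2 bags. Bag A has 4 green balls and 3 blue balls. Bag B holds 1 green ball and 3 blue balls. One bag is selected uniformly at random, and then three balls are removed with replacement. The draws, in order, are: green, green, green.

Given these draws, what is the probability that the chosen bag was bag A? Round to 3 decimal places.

Compute the likelihood of the observed sequence for each case: P(data | bag A) = (4/7)(4/7)(4/7) = 0.18659; P(data | bag B) = (1/4)(1/4)(1/4) = 0.015625.
The prior-weighted likelihoods are 1/2 · 0.18659 = 0.093294, 1/2 · 0.015625 = 0.0078125; summing to 0.10111.
So P(bag A | data) = (0.093294) / (0.10111) = 0.92273.

0.923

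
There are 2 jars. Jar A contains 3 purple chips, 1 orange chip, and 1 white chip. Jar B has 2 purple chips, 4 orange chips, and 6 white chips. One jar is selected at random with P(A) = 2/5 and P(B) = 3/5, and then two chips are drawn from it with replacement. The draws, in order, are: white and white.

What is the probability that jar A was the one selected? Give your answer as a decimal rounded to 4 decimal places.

Under each hypothesis, the probability of the observed sequence is: P(data | jar A) = (1/5)(1/5) = 1/25; P(data | jar B) = (6/12)(6/12) = 1/4.
Multiplying each by its prior: 2/5 · 1/25 = 2/125, 3/5 · 1/4 = 3/20; summing to 83/500.
By Bayes' rule, P(jar A | data) = (2/125) / (83/500) = 8/83.

0.0964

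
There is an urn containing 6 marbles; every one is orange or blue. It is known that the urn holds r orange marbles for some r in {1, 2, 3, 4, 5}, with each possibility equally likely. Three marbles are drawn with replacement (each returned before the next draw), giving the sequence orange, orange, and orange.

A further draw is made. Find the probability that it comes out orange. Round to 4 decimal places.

0.7252

Compute the likelihood of the observed sequence for each case: P(data | r = 1) = (1/6)(1/6)(1/6) = 0.0046296; P(data | r = 2) = (2/6)(2/6)(2/6) = 0.037037; P(data | r = 3) = (3/6)(3/6)(3/6) = 0.125; P(data | r = 4) = (4/6)(4/6)(4/6) = 0.2963; P(data | r = 5) = (5/6)(5/6)(5/6) = 0.5787.
Weighting by the prior gives 1/5 · 0.0046296 = 0.00092593, 1/5 · 0.037037 = 0.0074074, 1/5 · 0.125 = 0.025, 1/5 · 0.2963 = 0.059259, 1/5 · 0.5787 = 0.11574; summing to 0.20833.
Dividing through by the total gives posterior P(r = 1 | data) = 0.0044444, P(r = 2 | data) = 0.035556, P(r = 3 | data) = 0.12, P(r = 4 | data) = 0.28444, P(r = 5 | data) = 0.55556.
The predictive probability is P(orange next | data) = (1/6)(0.0044444) + (1/3)(0.035556) + (1/2)(0.12) + (2/3)(0.28444) + (5/6)(0.55556) = 0.72519.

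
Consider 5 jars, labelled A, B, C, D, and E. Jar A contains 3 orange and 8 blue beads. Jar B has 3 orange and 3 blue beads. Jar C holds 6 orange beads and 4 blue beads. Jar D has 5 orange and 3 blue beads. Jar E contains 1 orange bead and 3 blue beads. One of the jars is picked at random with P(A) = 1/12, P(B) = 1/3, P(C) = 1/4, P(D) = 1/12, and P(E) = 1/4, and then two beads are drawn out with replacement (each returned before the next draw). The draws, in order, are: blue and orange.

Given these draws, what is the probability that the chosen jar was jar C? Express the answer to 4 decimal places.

Compute the likelihood of the observed sequence for each case: P(data | jar A) = (8/11)(3/11) = 0.19835; P(data | jar B) = (3/6)(3/6) = 0.25; P(data | jar C) = (4/10)(6/10) = 0.24; P(data | jar D) = (3/8)(5/8) = 0.23438; P(data | jar E) = (3/4)(1/4) = 0.1875.
The prior-weighted likelihoods are 1/12 · 0.19835 = 0.016529, 1/3 · 0.25 = 0.083333, 1/4 · 0.24 = 0.06, 1/12 · 0.23438 = 0.019531, 1/4 · 0.1875 = 0.046875; summing to 0.22627.
By Bayes' rule, P(jar C | data) = (0.06) / (0.22627) = 0.26517.

0.2652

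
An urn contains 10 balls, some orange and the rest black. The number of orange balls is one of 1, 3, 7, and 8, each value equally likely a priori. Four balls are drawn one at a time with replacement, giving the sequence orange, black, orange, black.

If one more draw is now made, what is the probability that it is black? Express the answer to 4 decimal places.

0.4636

The likelihood of the observed sequence under each hypothesis: P(data | r = 1) = (1/10)(9/10)(1/10)(9/10) = 0.0081; P(data | r = 3) = (3/10)(7/10)(3/10)(7/10) = 0.0441; P(data | r = 7) = (7/10)(3/10)(7/10)(3/10) = 0.0441; P(data | r = 8) = (8/10)(2/10)(8/10)(2/10) = 0.0256.
The prior-weighted likelihoods are 1/4 · 0.0081 = 0.002025, 1/4 · 0.0441 = 0.011025, 1/4 · 0.0441 = 0.011025, 1/4 · 0.0256 = 0.0064; summing to 0.030475.
The posterior is then P(r = 1 | data) = 0.066448, P(r = 3 | data) = 0.36177, P(r = 7 | data) = 0.36177, P(r = 8 | data) = 0.21001.
The predictive probability is P(black next | data) = (9/10)(0.066448) + (7/10)(0.36177) + (3/10)(0.36177) + (1/5)(0.21001) = 0.46358.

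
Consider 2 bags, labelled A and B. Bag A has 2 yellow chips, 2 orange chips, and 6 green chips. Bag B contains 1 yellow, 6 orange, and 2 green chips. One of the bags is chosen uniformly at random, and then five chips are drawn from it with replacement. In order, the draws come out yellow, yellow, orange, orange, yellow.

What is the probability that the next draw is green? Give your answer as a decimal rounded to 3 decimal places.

0.352

For each hypothesis, P(data | H) works out to: P(data | bag A) = (2/10)(2/10)(2/10)(2/10)(2/10) = 0.00032; P(data | bag B) = (1/9)(1/9)(6/9)(6/9)(1/9) = 0.00060966.
The prior-weighted likelihoods are 1/2 · 0.00032 = 0.00016, 1/2 · 0.00060966 = 0.00030483; with total 0.00046483.
Dividing through by the total gives posterior P(bag A | data) = 0.34421, P(bag B | data) = 0.65579.
So P(green next | data) = Σ P(green next | H) P(H | data) = (3/5)(0.34421) + (2/9)(0.65579) = 0.35226.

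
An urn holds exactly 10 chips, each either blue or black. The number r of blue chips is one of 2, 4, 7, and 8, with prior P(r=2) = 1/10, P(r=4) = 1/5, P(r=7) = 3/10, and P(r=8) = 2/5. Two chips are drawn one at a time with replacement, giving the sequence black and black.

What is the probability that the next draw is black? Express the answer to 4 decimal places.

0.5905

Under each hypothesis, the probability of the observed sequence is: P(data | r = 2) = (8/10)(8/10) = 16/25; P(data | r = 4) = (6/10)(6/10) = 9/25; P(data | r = 7) = (3/10)(3/10) = 9/100; P(data | r = 8) = (2/10)(2/10) = 1/25.
Multiplying each by its prior: 1/10 · 16/25 = 8/125, 1/5 · 9/25 = 9/125, 3/10 · 9/100 = 27/1000, 2/5 · 1/25 = 2/125; with total 179/1000.
Normalising, the posterior is P(r = 2 | data) = 0.35754, P(r = 4 | data) = 0.40223, P(r = 7 | data) = 0.15084, P(r = 8 | data) = 0.089385.
So P(black next | data) = Σ P(black next | H) P(H | data) = (4/5)(0.35754) + (3/5)(0.40223) + (3/10)(0.15084) + (1/5)(0.089385) = 0.5905.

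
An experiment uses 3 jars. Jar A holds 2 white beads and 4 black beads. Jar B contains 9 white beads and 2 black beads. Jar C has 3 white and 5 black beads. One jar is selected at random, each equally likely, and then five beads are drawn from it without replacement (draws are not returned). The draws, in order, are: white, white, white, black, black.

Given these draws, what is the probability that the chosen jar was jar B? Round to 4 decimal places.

0.5045

Under each hypothesis, the probability of the observed sequence is: P(data | jar A) = (2/6)(1/5)(0/4) = 0; P(data | jar B) = (9/11)(8/10)(7/9)(2/8)(1/7) = 0.018182; P(data | jar C) = (3/8)(2/7)(1/6)(5/5)(4/4) = 0.017857.
Multiplying each by its prior: 1/3 · 0 = 0, 1/3 · 0.018182 = 0.0060606, 1/3 · 0.017857 = 0.0059524; summing to 0.012013.
Therefore the posterior P(jar B | data) = (0.0060606) / (0.012013) = 0.5045.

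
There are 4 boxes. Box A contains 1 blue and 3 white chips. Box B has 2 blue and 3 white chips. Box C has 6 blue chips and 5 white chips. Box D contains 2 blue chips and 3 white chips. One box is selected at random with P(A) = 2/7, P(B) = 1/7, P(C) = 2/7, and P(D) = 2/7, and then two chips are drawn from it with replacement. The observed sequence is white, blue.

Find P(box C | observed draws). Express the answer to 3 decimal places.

0.312

Under each hypothesis, the probability of the observed sequence is: P(data | box A) = (3/4)(1/4) = 0.1875; P(data | box B) = (3/5)(2/5) = 0.24; P(data | box C) = (5/11)(6/11) = 0.24793; P(data | box D) = (3/5)(2/5) = 0.24.
The prior-weighted likelihoods are 2/7 · 0.1875 = 0.053571, 1/7 · 0.24 = 0.034286, 2/7 · 0.24793 = 0.070838, 2/7 · 0.24 = 0.068571; summing to 0.22727.
So P(box C | data) = (0.070838) / (0.22727) = 0.3117.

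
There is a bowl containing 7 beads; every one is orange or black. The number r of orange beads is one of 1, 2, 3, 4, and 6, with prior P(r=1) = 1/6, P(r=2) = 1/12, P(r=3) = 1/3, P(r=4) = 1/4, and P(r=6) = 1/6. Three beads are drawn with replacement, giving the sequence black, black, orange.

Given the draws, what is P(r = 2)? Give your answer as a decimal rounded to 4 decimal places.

0.1152

For each hypothesis, P(data | H) works out to: P(data | r = 1) = (6/7)(6/7)(1/7) = 0.10496; P(data | r = 2) = (5/7)(5/7)(2/7) = 0.14577; P(data | r = 3) = (4/7)(4/7)(3/7) = 0.13994; P(data | r = 4) = (3/7)(3/7)(4/7) = 0.10496; P(data | r = 6) = (1/7)(1/7)(6/7) = 0.017493.
The prior-weighted likelihoods are 1/6 · 0.10496 = 0.017493, 1/12 · 0.14577 = 0.012148, 1/3 · 0.13994 = 0.046647, 1/4 · 0.10496 = 0.026239, 1/6 · 0.017493 = 0.0029155; these sum to 0.10544.
Therefore the posterior P(r = 2 | data) = (0.012148) / (0.10544) = 0.11521.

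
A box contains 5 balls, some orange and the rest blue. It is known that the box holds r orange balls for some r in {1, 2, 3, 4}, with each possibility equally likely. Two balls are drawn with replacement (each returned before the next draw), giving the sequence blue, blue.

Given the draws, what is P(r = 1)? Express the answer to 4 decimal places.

The likelihood of the observed sequence under each hypothesis: P(data | r = 1) = (4/5)(4/5) = 16/25; P(data | r = 2) = (3/5)(3/5) = 9/25; P(data | r = 3) = (2/5)(2/5) = 4/25; P(data | r = 4) = (1/5)(1/5) = 1/25.
Multiplying each by its prior: 1/4 · 16/25 = 4/25, 1/4 · 9/25 = 9/100, 1/4 · 4/25 = 1/25, 1/4 · 1/25 = 1/100; with total 3/10.
By Bayes' rule, P(r = 1 | data) = (4/25) / (3/10) = 8/15.

0.5333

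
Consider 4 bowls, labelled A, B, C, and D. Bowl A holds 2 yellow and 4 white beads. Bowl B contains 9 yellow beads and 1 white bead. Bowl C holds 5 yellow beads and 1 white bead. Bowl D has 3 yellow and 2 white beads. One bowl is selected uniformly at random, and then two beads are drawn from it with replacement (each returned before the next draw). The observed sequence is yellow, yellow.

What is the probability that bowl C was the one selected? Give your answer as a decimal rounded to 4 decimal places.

0.3515

Compute the likelihood of the observed sequence for each case: P(data | bowl A) = (2/6)(2/6) = 0.11111; P(data | bowl B) = (9/10)(9/10) = 0.81; P(data | bowl C) = (5/6)(5/6) = 0.69444; P(data | bowl D) = (3/5)(3/5) = 0.36.
The prior-weighted likelihoods are 1/4 · 0.11111 = 0.027778, 1/4 · 0.81 = 0.2025, 1/4 · 0.69444 = 0.17361, 1/4 · 0.36 = 0.09; with total 0.49389.
So P(bowl C | data) = (0.17361) / (0.49389) = 0.35152.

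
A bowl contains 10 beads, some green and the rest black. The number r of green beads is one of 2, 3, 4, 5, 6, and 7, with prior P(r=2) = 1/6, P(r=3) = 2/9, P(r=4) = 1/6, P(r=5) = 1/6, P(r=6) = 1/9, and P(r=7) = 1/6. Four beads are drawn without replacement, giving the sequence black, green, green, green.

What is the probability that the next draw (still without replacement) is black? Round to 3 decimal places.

Under each hypothesis, the probability of the observed sequence is: P(data | r = 2) = (8/10)(2/9)(1/8)(0/7) = 0; P(data | r = 3) = (7/10)(3/9)(2/8)(1/7) = 0.0083333; P(data | r = 4) = (6/10)(4/9)(3/8)(2/7) = 0.028571; P(data | r = 5) = (5/10)(5/9)(4/8)(3/7) = 0.059524; P(data | r = 6) = (4/10)(6/9)(5/8)(4/7) = 0.095238; P(data | r = 7) = (3/10)(7/9)(6/8)(5/7) = 0.125.
The prior-weighted likelihoods are 1/6 · 0 = 0, 2/9 · 0.0083333 = 0.0018519, 1/6 · 0.028571 = 0.0047619, 1/6 · 0.059524 = 0.0099206, 1/9 · 0.095238 = 0.010582, 1/6 · 0.125 = 0.020833; these sum to 0.04795.
Dividing through by the total gives posterior P(r = 2 | data) = 0, P(r = 3 | data) = 0.038621, P(r = 4 | data) = 0.09931, P(r = 5 | data) = 0.2069, P(r = 6 | data) = 0.22069, P(r = 7 | data) = 0.43448.
Averaging over the posterior, P(black next | data) = (1)(0.038621) + (5/6)(0.09931) + (2/3)(0.2069) + (1/2)(0.22069) + (1/3)(0.43448) = 0.51448.

0.514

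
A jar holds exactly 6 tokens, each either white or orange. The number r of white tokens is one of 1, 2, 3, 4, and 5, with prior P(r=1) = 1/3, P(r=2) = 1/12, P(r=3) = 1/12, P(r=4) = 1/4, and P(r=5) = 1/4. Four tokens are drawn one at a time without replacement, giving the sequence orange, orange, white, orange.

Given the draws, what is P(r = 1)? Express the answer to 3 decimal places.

Compute the likelihood of the observed sequence for each case: P(data | r = 1) = (5/6)(4/5)(1/4)(3/3) = 1/6; P(data | r = 2) = (4/6)(3/5)(2/4)(2/3) = 2/15; P(data | r = 3) = (3/6)(2/5)(3/4)(1/3) = 1/20; P(data | r = 4) = (2/6)(1/5)(4/4)(0/3) = 0; P(data | r = 5) = (1/6)(0/5) = 0.
The prior-weighted likelihoods are 1/3 · 1/6 = 1/18, 1/12 · 2/15 = 1/90, 1/12 · 1/20 = 1/240, 1/4 · 0 = 0, 1/4 · 0 = 0; these sum to 17/240.
So P(r = 1 | data) = (1/18) / (17/240) = 40/51.

0.784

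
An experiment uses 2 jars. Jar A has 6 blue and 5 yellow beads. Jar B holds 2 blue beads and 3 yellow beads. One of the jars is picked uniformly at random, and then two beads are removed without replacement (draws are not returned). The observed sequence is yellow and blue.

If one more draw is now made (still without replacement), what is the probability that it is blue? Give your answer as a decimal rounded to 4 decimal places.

0.4392

For each hypothesis, P(data | H) works out to: P(data | jar A) = (5/11)(6/10) = 3/11; P(data | jar B) = (3/5)(2/4) = 3/10.
Multiplying each by its prior: 1/2 · 3/11 = 3/22, 1/2 · 3/10 = 3/20; summing to 63/220.
Dividing through by the total gives posterior P(jar A | data) = 10/21, P(jar B | data) = 11/21.
The predictive probability is P(blue next | data) = (5/9)(10/21) + (1/3)(11/21) = 83/189.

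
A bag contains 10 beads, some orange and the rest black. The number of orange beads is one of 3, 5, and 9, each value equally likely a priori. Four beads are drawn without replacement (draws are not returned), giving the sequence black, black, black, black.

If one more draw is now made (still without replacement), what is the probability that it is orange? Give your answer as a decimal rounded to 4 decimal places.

0.5417

For each hypothesis, P(data | H) works out to: P(data | r = 3) = (7/10)(6/9)(5/8)(4/7) = 1/6; P(data | r = 5) = (5/10)(4/9)(3/8)(2/7) = 1/42; P(data | r = 9) = (1/10)(0/9) = 0.
The prior-weighted likelihoods are 1/3 · 1/6 = 1/18, 1/3 · 1/42 = 1/126, 1/3 · 0 = 0; these sum to 4/63.
Normalising, the posterior is P(r = 3 | data) = 7/8, P(r = 5 | data) = 1/8, P(r = 9 | data) = 0.
So P(orange next | data) = Σ P(orange next | H) P(H | data) = (1/2)(7/8) + (5/6)(1/8) = 13/24.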